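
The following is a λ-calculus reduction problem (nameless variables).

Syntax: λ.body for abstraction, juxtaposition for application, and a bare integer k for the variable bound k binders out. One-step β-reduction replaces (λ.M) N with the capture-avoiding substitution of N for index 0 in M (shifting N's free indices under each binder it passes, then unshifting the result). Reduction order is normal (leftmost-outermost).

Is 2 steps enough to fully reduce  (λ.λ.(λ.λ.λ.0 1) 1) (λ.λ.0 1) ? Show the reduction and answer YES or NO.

  start: (λ.λ.(λ.λ.λ.0 1) 1) (λ.λ.0 1)
  [1] λ.(λ.λ.λ.0 1) (λ.λ.0 1)
  [2] λ.λ.λ.0 1

Answer: YES — reaches normal form λ.λ.λ.0 1 in 2 ≤ 2 steps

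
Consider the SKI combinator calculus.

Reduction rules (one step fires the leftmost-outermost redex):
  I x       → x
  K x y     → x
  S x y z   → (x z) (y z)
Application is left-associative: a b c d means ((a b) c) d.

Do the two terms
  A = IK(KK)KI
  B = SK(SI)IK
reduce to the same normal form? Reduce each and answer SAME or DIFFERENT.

Term A:
  start: IK(KK)KI
  →1  K(KK)KI
  →2  KKI
  →3  K

Term B:
  start: SK(SI)IK
  →1  KI(SII)K
  →2  IK
  →3  K

Answer: SAME — A ⇓ K, B ⇓ K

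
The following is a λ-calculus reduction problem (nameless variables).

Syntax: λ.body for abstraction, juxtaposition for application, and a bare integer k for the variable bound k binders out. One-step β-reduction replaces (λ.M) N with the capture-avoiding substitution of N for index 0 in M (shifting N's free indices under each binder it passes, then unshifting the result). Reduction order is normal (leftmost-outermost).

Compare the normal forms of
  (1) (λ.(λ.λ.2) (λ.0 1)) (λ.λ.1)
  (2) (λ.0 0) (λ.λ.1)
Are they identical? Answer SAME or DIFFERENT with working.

Answer: SAME — A ⇓ λ.λ.λ.1, B ⇓ λ.λ.λ.1

Derivation:
Term A:
  start: (λ.(λ.λ.2) (λ.0 1)) (λ.λ.1)
  →1  (λ.λ.λ.λ.1) (λ.0 (λ.λ.1))
  →2  λ.λ.λ.1

Term B:
  start: (λ.0 0) (λ.λ.1)
  →1  (λ.λ.1) (λ.λ.1)
  →2  λ.λ.λ.1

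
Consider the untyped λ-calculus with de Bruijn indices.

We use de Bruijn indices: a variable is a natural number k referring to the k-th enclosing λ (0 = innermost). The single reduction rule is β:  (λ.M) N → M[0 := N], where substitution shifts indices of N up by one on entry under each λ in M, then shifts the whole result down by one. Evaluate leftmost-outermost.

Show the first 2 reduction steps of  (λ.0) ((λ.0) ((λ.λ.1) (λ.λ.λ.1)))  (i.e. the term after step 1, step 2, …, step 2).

Answer: after 2 steps: (λ.λ.1) (λ.λ.λ.1)

Working:
  start: (λ.0) ((λ.0) ((λ.λ.1) (λ.λ.λ.1)))
  →1  (λ.0) ((λ.λ.1) (λ.λ.λ.1))
  →2  (λ.λ.1) (λ.λ.λ.1)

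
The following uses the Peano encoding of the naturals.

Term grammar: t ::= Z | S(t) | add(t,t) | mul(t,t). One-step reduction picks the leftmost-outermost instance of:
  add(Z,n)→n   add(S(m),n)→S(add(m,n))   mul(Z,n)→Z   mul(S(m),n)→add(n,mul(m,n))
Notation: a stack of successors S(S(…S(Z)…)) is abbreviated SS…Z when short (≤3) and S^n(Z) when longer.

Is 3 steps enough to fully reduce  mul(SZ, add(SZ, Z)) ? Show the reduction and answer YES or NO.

Answer: NO — after 3 steps the term is S(add(add(Z, Z), mul(Z, add(SZ, Z)))), not yet normal

Reduction:
  start: mul(SZ, add(SZ, Z))
  [1] add(add(SZ, Z), mul(Z, add(SZ, Z)))
  [2] add(S(add(Z, Z)), mul(Z, add(SZ, Z)))
  [3] S(add(add(Z, Z), mul(Z, add(SZ, Z))))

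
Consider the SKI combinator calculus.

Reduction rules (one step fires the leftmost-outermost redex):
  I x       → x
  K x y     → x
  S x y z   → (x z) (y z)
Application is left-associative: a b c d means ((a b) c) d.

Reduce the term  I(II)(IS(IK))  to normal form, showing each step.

Answer: normal form = SK  (in 5 steps)

Working:
  start: I(II)(IS(IK))
  step 1: II(IS(IK))
  step 2: I(IS(IK))
  step 3: IS(IK)
  step 4: S(IK)
  step 5: SK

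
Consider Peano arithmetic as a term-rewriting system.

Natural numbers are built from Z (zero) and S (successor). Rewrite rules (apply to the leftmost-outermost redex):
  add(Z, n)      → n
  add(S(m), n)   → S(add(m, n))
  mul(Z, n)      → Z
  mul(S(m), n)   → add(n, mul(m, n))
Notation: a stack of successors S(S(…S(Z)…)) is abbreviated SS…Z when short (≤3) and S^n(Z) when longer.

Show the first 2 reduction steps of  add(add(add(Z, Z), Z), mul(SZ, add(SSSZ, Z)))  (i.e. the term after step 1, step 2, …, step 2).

  start: add(add(add(Z, Z), Z), mul(SZ, add(SSSZ, Z)))
  →1  add(add(Z, Z), mul(SZ, add(SSSZ, Z)))
  →2  add(Z, mul(SZ, add(SSSZ, Z)))

Answer: after 2 steps: add(Z, mul(SZ, add(SSSZ, Z)))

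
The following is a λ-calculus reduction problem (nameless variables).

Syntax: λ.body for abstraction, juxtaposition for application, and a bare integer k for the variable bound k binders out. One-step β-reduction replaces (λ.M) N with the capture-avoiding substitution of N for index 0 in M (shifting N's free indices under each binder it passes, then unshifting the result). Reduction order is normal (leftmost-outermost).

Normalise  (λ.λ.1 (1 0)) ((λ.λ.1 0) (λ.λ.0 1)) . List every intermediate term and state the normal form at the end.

Answer: normal form = λ.λ.0 (λ.0 2)  (in 7 steps)

Reduction:
  start: (λ.λ.1 (1 0)) ((λ.λ.1 0) (λ.λ.0 1))
  →1  λ.(λ.λ.1 0) (λ.λ.0 1) ((λ.λ.1 0) (λ.λ.0 1) 0)
  →2  λ.(λ.(λ.λ.0 1) 0) ((λ.λ.1 0) (λ.λ.0 1) 0)
  →3  λ.(λ.λ.0 1) ((λ.λ.1 0) (λ.λ.0 1) 0)
  →4  λ.λ.0 ((λ.λ.1 0) (λ.λ.0 1) 1)
  →5  λ.λ.0 ((λ.(λ.λ.0 1) 0) 1)
  →6  λ.λ.0 ((λ.λ.0 1) 1)
  →7  λ.λ.0 (λ.0 2)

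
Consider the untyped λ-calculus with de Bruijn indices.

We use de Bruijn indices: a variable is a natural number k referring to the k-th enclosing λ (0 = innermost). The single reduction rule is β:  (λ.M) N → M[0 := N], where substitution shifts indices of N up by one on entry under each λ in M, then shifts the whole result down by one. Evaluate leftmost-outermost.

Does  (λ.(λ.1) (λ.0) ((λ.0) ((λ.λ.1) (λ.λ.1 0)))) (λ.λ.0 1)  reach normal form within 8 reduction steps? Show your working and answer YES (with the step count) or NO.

Answer: YES — reaches normal form λ.0 (λ.λ.λ.1 0) in 5 ≤ 8 steps

Working:
  start: (λ.(λ.1) (λ.0) ((λ.0) ((λ.λ.1) (λ.λ.1 0)))) (λ.λ.0 1)
  →1  (λ.λ.λ.0 1) (λ.0) ((λ.0) ((λ.λ.1) (λ.λ.1 0)))
  →2  (λ.λ.0 1) ((λ.0) ((λ.λ.1) (λ.λ.1 0)))
  →3  λ.0 ((λ.0) ((λ.λ.1) (λ.λ.1 0)))
  →4  λ.0 ((λ.λ.1) (λ.λ.1 0))
  →5  λ.0 (λ.λ.λ.1 0)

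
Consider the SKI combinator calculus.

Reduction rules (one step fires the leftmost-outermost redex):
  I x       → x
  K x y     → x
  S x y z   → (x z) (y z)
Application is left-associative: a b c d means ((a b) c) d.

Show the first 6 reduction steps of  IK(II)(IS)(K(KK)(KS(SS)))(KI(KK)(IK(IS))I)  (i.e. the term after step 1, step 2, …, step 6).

Answer: after 6 steps: K

Working:
  start: IK(II)(IS)(K(KK)(KS(SS)))(KI(KK)(IK(IS))I)
  →1  K(II)(IS)(K(KK)(KS(SS)))(KI(KK)(IK(IS))I)
  →2  II(K(KK)(KS(SS)))(KI(KK)(IK(IS))I)
  →3  I(K(KK)(KS(SS)))(KI(KK)(IK(IS))I)
  →4  K(KK)(KS(SS))(KI(KK)(IK(IS))I)
  →5  KK(KI(KK)(IK(IS))I)
  →6  K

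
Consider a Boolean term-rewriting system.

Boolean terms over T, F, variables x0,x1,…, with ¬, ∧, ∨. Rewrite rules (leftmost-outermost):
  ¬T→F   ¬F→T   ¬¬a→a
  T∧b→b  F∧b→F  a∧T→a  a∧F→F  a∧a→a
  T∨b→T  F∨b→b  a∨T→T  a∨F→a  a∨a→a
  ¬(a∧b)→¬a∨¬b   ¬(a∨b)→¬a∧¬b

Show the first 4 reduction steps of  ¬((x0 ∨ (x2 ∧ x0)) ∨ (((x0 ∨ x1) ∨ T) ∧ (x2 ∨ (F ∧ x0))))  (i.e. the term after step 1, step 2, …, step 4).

  start: ¬((x0 ∨ (x2 ∧ x0)) ∨ (((x0 ∨ x1) ∨ T) ∧ (x2 ∨ (F ∧ x0))))
  step 1: ¬(x0 ∨ (x2 ∧ x0)) ∧ ¬(((x0 ∨ x1) ∨ T) ∧ (x2 ∨ (F ∧ x0)))
  step 2: (¬x0 ∧ ¬(x2 ∧ x0)) ∧ ¬(((x0 ∨ x1) ∨ T) ∧ (x2 ∨ (F ∧ x0)))
  step 3: (¬x0 ∧ (¬x2 ∨ ¬x0)) ∧ ¬(((x0 ∨ x1) ∨ T) ∧ (x2 ∨ (F ∧ x0)))
  step 4: (¬x0 ∧ (¬x2 ∨ ¬x0)) ∧ (¬((x0 ∨ x1) ∨ T) ∨ ¬(x2 ∨ (F ∧ x0)))

Answer: after 4 steps: (¬x0 ∧ (¬x2 ∨ ¬x0)) ∧ (¬((x0 ∨ x1) ∨ T) ∨ ¬(x2 ∨ (F ∧ x0)))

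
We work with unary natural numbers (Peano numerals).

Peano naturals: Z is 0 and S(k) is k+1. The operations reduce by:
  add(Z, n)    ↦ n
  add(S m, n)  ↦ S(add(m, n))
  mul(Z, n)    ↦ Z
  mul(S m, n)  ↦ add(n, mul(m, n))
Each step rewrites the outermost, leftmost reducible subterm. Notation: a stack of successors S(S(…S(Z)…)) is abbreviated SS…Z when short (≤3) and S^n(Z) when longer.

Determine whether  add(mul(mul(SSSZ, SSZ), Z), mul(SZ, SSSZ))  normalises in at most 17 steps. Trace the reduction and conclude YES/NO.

  start: add(mul(mul(SSSZ, SSZ), Z), mul(SZ, SSSZ))
  step 1: add(mul(add(SSZ, mul(SSZ, SSZ)), Z), mul(SZ, SSSZ))
  step 2: add(mul(S(add(SZ, mul(SSZ, SSZ))), Z), mul(SZ, SSSZ))
  step 3: add(add(Z, mul(add(SZ, mul(SSZ, SSZ)), Z)), mul(SZ, SSSZ))
  step 4: add(mul(add(SZ, mul(SSZ, SSZ)), Z), mul(SZ, SSSZ))
  step 5: add(mul(S(add(Z, mul(SSZ, SSZ))), Z), mul(SZ, SSSZ))
  step 6: add(add(Z, mul(add(Z, mul(SSZ, SSZ)), Z)), mul(SZ, SSSZ))
  step 7: add(mul(add(Z, mul(SSZ, SSZ)), Z), mul(SZ, SSSZ))
  step 8: add(mul(mul(SSZ, SSZ), Z), mul(SZ, SSSZ))
  step 9: add(mul(add(SSZ, mul(SZ, SSZ)), Z), mul(SZ, SSSZ))
  step 10: add(mul(S(add(SZ, mul(SZ, SSZ))), Z), mul(SZ, SSSZ))
  step 11: add(add(Z, mul(add(SZ, mul(SZ, SSZ)), Z)), mul(SZ, SSSZ))
  step 12: add(mul(add(SZ, mul(SZ, SSZ)), Z), mul(SZ, SSSZ))
  step 13: add(mul(S(add(Z, mul(SZ, SSZ))), Z), mul(SZ, SSSZ))
  step 14: add(add(Z, mul(add(Z, mul(SZ, SSZ)), Z)), mul(SZ, SSSZ))
  step 15: add(mul(add(Z, mul(SZ, SSZ)), Z), mul(SZ, SSSZ))
  step 16: add(mul(mul(SZ, SSZ), Z), mul(SZ, SSSZ))
  step 17: add(mul(add(SSZ, mul(Z, SSZ)), Z), mul(SZ, SSSZ))

Answer: NO — after 17 steps the term is add(mul(add(SSZ, mul(Z, SSZ)), Z), mul(SZ, SSSZ)), not yet normal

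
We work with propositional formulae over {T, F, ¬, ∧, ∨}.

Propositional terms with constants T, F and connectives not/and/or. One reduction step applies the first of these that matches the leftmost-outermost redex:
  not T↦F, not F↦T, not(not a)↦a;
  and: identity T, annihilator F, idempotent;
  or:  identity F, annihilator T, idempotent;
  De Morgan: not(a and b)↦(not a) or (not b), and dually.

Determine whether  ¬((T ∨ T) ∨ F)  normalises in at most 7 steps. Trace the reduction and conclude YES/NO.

  start: ¬((T ∨ T) ∨ F)
  →1  ¬(T ∨ T) ∧ ¬F
  →2  (¬T ∧ ¬T) ∧ ¬F
  →3  ¬T ∧ ¬F
  →4  F ∧ ¬F
  →5  F

Answer: YES — reaches normal form F in 5 ≤ 7 steps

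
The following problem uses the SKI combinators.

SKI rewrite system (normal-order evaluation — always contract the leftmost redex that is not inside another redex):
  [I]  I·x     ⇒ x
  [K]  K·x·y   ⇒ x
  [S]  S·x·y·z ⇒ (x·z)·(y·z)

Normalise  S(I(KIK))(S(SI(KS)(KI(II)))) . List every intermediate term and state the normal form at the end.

Answer: normal form = SI(SS)  (in 7 steps)

Working:
  start: S(I(KIK))(S(SI(KS)(KI(II))))
  [1] S(KIK)(S(SI(KS)(KI(II))))
  [2] SI(S(SI(KS)(KI(II))))
  [3] SI(S(I(KI(II))(KS(KI(II)))))
  [4] SI(S(KI(II)(KS(KI(II)))))
  [5] SI(S(I(KS(KI(II)))))
  [6] SI(S(KS(KI(II))))
  [7] SI(SS)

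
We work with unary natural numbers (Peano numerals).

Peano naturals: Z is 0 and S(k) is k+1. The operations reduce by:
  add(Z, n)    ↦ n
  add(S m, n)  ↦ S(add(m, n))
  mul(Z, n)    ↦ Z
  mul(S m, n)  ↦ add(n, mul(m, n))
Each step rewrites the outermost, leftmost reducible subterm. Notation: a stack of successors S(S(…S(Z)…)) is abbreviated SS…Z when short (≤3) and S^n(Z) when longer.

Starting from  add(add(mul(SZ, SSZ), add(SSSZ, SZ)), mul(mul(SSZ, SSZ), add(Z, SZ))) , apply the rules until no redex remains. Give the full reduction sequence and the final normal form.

Answer: normal form = S^10(Z)  (in 45 steps)

Reduction:
  start: add(add(mul(SZ, SSZ), add(SSSZ, SZ)), mul(mul(SSZ, SSZ), add(Z, SZ)))
  [1] add(add(add(SSZ, mul(Z, SSZ)), add(SSSZ, SZ)), mul(mul(SSZ, SSZ), add(Z, SZ)))
  [2] add(add(S(add(SZ, mul(Z, SSZ))), add(SSSZ, SZ)), mul(mul(SSZ, SSZ), add(Z, SZ)))
  [3] add(S(add(add(SZ, mul(Z, SSZ)), add(SSSZ, SZ))), mul(mul(SSZ, SSZ), add(Z, SZ)))
  [4] S(add(add(add(SZ, mul(Z, SSZ)), add(SSSZ, SZ)), mul(mul(SSZ, SSZ), add(Z, SZ))))
  [5] S(add(add(S(add(Z, mul(Z, SSZ))), add(SSSZ, SZ)), mul(mul(SSZ, SSZ), add(Z, SZ))))
  [6] S(add(S(add(add(Z, mul(Z, SSZ)), add(SSSZ, SZ))), mul(mul(SSZ, SSZ), add(Z, SZ))))
  [7] S(S(add(add(add(Z, mul(Z, SSZ)), add(SSSZ, SZ)), mul(mul(SSZ, SSZ), add(Z, SZ)))))
  [8] S(S(add(add(mul(Z, SSZ), add(SSSZ, SZ)), mul(mul(SSZ, SSZ), add(Z, SZ)))))
  [9] S(S(add(add(Z, add(SSSZ, SZ)), mul(mul(SSZ, SSZ), add(Z, SZ)))))
  [10] S(S(add(add(SSSZ, SZ), mul(mul(SSZ, SSZ), add(Z, SZ)))))
  [11] S(S(add(S(add(SSZ, SZ)), mul(mul(SSZ, SSZ), add(Z, SZ)))))
  [12] S(S(S(add(add(SSZ, SZ), mul(mul(SSZ, SSZ), add(Z, SZ))))))
  [13] S(S(S(add(S(add(SZ, SZ)), mul(mul(SSZ, SSZ), add(Z, SZ))))))
  [14] S(S(S(S(add(add(SZ, SZ), mul(mul(SSZ, SSZ), add(Z, SZ)))))))
  [15] S(S(S(S(add(S(add(Z, SZ)), mul(mul(SSZ, SSZ), add(Z, SZ)))))))
  [16] S(S(S(S(S(add(add(Z, SZ), mul(mul(SSZ, SSZ), add(Z, SZ))))))))
  [17] S(S(S(S(S(add(SZ, mul(mul(SSZ, SSZ), add(Z, SZ))))))))
  [18] S(S(S(S(S(S(add(Z, mul(mul(SSZ, SSZ), add(Z, SZ)))))))))
  [19] S(S(S(S(S(S(mul(mul(SSZ, SSZ), add(Z, SZ))))))))
  [20] S(S(S(S(S(S(mul(add(SSZ, mul(SZ, SSZ)), add(Z, SZ))))))))
  [21] S(S(S(S(S(S(mul(S(add(SZ, mul(SZ, SSZ))), add(Z, SZ))))))))
  [22] S(S(S(S(S(S(add(add(Z, SZ), mul(add(SZ, mul(SZ, SSZ)), add(Z, SZ)))))))))
  [23] S(S(S(S(S(S(add(SZ, mul(add(SZ, mul(SZ, SSZ)), add(Z, SZ)))))))))
  [24] S(S(S(S(S(S(S(add(Z, mul(add(SZ, mul(SZ, SSZ)), add(Z, SZ))))))))))
  [25] S(S(S(S(S(S(S(mul(add(SZ, mul(SZ, SSZ)), add(Z, SZ)))))))))
  [26] S(S(S(S(S(S(S(mul(S(add(Z, mul(SZ, SSZ))), add(Z, SZ)))))))))
  [27] S(S(S(S(S(S(S(add(add(Z, SZ), mul(add(Z, mul(SZ, SSZ)), add(Z, SZ))))))))))
  [28] S(S(S(S(S(S(S(add(SZ, mul(add(Z, mul(SZ, SSZ)), add(Z, SZ))))))))))
  [29] S(S(S(S(S(S(S(S(add(Z, mul(add(Z, mul(SZ, SSZ)), add(Z, SZ)))))))))))
  [30] S(S(S(S(S(S(S(S(mul(add(Z, mul(SZ, SSZ)), add(Z, SZ))))))))))
  [31] S(S(S(S(S(S(S(S(mul(mul(SZ, SSZ), add(Z, SZ))))))))))
  [32] S(S(S(S(S(S(S(S(mul(add(SSZ, mul(Z, SSZ)), add(Z, SZ))))))))))
  [33] S(S(S(S(S(S(S(S(mul(S(add(SZ, mul(Z, SSZ))), add(Z, SZ))))))))))
  [34] S(S(S(S(S(S(S(S(add(add(Z, SZ), mul(add(SZ, mul(Z, SSZ)), add(Z, SZ)))))))))))
  [35] S(S(S(S(S(S(S(S(add(SZ, mul(add(SZ, mul(Z, SSZ)), add(Z, SZ)))))))))))
  [36] S(S(S(S(S(S(S(S(S(add(Z, mul(add(SZ, mul(Z, SSZ)), add(Z, SZ))))))))))))
  [37] S(S(S(S(S(S(S(S(S(mul(add(SZ, mul(Z, SSZ)), add(Z, SZ)))))))))))
  [38] S(S(S(S(S(S(S(S(S(mul(S(add(Z, mul(Z, SSZ))), add(Z, SZ)))))))))))
  [39] S(S(S(S(S(S(S(S(S(add(add(Z, SZ), mul(add(Z, mul(Z, SSZ)), add(Z, SZ))))))))))))
  [40] S(S(S(S(S(S(S(S(S(add(SZ, mul(add(Z, mul(Z, SSZ)), add(Z, SZ))))))))))))
  [41] S(S(S(S(S(S(S(S(S(S(add(Z, mul(add(Z, mul(Z, SSZ)), add(Z, SZ)))))))))))))
  [42] S(S(S(S(S(S(S(S(S(S(mul(add(Z, mul(Z, SSZ)), add(Z, SZ))))))))))))
  [43] S(S(S(S(S(S(S(S(S(S(mul(mul(Z, SSZ), add(Z, SZ))))))))))))
  [44] S(S(S(S(S(S(S(S(S(S(mul(Z, add(Z, SZ))))))))))))
  [45] S^10(Z)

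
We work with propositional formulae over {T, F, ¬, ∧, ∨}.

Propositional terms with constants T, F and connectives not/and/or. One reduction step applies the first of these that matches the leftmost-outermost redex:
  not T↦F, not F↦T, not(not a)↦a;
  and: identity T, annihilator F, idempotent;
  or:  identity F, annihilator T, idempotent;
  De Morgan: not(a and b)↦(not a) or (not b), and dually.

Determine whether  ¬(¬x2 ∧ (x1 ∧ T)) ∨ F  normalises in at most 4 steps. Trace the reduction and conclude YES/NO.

Answer: NO — after 4 steps the term is x2 ∨ (¬x1 ∨ ¬T), not yet normal

Reduction:
  start: ¬(¬x2 ∧ (x1 ∧ T)) ∨ F
  step 1: ¬(¬x2 ∧ (x1 ∧ T))
  step 2: ¬¬x2 ∨ ¬(x1 ∧ T)
  step 3: x2 ∨ ¬(x1 ∧ T)
  step 4: x2 ∨ (¬x1 ∨ ¬T)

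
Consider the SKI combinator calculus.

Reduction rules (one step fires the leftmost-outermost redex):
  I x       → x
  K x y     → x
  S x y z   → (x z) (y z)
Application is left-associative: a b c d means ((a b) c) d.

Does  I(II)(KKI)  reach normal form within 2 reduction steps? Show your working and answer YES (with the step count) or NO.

  start: I(II)(KKI)
  →1  II(KKI)
  →2  I(KKI)

Answer: NO — after 2 steps the term is I(KKI), not yet normal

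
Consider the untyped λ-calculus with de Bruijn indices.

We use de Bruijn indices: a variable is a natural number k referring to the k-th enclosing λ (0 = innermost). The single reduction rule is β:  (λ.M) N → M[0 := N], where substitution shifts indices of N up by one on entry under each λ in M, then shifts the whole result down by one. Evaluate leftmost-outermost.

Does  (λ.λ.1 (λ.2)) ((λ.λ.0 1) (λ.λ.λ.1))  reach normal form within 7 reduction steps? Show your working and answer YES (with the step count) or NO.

Answer: YES — reaches normal form λ.λ.0 (λ.λ.λ.1) in 5 ≤ 7 steps

Reduction:
  start: (λ.λ.1 (λ.2)) ((λ.λ.0 1) (λ.λ.λ.1))
  step 1: λ.(λ.λ.0 1) (λ.λ.λ.1) (λ.(λ.λ.0 1) (λ.λ.λ.1))
  step 2: λ.(λ.0 (λ.λ.λ.1)) (λ.(λ.λ.0 1) (λ.λ.λ.1))
  step 3: λ.(λ.(λ.λ.0 1) (λ.λ.λ.1)) (λ.λ.λ.1)
  step 4: λ.(λ.λ.0 1) (λ.λ.λ.1)
  step 5: λ.λ.0 (λ.λ.λ.1)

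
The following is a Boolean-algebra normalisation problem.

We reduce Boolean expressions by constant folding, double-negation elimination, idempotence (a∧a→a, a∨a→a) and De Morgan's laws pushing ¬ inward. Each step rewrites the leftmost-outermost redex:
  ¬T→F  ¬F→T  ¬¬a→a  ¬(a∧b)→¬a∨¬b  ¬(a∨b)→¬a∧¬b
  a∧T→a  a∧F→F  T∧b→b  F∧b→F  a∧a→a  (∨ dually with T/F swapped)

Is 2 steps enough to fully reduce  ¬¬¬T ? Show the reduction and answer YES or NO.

Answer: YES — reaches normal form F in 2 ≤ 2 steps

Reduction:
  start: ¬¬¬T
  step 1: ¬T
  step 2: F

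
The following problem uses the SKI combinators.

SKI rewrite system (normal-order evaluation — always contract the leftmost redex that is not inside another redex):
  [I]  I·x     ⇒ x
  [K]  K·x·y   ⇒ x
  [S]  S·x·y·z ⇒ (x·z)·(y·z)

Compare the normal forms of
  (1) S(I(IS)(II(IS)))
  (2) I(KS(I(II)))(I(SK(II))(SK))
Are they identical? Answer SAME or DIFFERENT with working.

Term A:
  start: S(I(IS)(II(IS)))
  step 1: S(IS(II(IS)))
  step 2: S(S(II(IS)))
  step 3: S(S(I(IS)))
  step 4: S(S(IS))
  step 5: S(SS)

Term B:
  start: I(KS(I(II)))(I(SK(II))(SK))
  step 1: KS(I(II))(I(SK(II))(SK))
  step 2: S(I(SK(II))(SK))
  step 3: S(SK(II)(SK))
  step 4: S(K(SK)(II(SK)))
  step 5: S(SK)

Answer: DIFFERENT — A ⇓ S(SS), B ⇓ S(SK)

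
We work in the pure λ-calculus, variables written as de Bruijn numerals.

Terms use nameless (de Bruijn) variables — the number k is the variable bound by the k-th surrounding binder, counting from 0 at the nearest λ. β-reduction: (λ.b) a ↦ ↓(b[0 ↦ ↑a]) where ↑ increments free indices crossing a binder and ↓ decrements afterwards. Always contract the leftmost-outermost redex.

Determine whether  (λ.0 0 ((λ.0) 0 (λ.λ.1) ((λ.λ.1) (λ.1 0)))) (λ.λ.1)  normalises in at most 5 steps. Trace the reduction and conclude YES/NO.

Answer: YES — reaches normal form λ.λ.1 in 3 ≤ 5 steps

Working:
  start: (λ.0 0 ((λ.0) 0 (λ.λ.1) ((λ.λ.1) (λ.1 0)))) (λ.λ.1)
  [1] (λ.λ.1) (λ.λ.1) ((λ.0) (λ.λ.1) (λ.λ.1) ((λ.λ.1) (λ.(λ.λ.1) 0)))
  [2] (λ.λ.λ.1) ((λ.0) (λ.λ.1) (λ.λ.1) ((λ.λ.1) (λ.(λ.λ.1) 0)))
  [3] λ.λ.1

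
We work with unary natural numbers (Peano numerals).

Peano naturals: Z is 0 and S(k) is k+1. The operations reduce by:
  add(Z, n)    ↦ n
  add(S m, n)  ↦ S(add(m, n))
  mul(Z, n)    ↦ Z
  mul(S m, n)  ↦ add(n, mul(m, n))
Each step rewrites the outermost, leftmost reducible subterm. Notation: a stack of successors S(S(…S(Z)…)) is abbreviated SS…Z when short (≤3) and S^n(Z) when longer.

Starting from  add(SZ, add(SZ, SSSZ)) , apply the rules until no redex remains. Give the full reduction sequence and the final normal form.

Answer: normal form = S^5(Z)  (in 4 steps)

Working:
  start: add(SZ, add(SZ, SSSZ))
  step 1: S(add(Z, add(SZ, SSSZ)))
  step 2: S(add(SZ, SSSZ))
  step 3: S(S(add(Z, SSSZ)))
  step 4: S^5(Z)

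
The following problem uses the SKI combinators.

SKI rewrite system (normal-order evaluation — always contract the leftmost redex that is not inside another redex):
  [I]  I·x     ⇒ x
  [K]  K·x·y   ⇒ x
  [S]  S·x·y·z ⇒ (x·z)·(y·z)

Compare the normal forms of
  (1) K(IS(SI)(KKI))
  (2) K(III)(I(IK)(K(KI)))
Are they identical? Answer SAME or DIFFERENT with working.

Answer: DIFFERENT — A ⇓ K(S(SI)K), B ⇓ I

Reduction:
Term A:
  start: K(IS(SI)(KKI))
  →1  K(S(SI)(KKI))
  →2  K(S(SI)K)

Term B:
  start: K(III)(I(IK)(K(KI)))
  →1  III
  →2  II
  →3  I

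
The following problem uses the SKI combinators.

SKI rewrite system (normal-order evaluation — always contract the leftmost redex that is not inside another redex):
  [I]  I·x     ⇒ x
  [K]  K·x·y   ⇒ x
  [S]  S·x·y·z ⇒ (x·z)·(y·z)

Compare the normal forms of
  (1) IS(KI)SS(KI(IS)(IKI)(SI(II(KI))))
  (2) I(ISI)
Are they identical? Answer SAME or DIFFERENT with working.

Answer: DIFFERENT — A ⇓ SSI, B ⇓ SI

Working:
Term A:
  start: IS(KI)SS(KI(IS)(IKI)(SI(II(KI))))
  [1] S(KI)SS(KI(IS)(IKI)(SI(II(KI))))
  [2] KIS(SS)(KI(IS)(IKI)(SI(II(KI))))
  [3] I(SS)(KI(IS)(IKI)(SI(II(KI))))
  [4] SS(KI(IS)(IKI)(SI(II(KI))))
  [5] SS(I(IKI)(SI(II(KI))))
  [6] SS(IKI(SI(II(KI))))
  [7] SS(KI(SI(II(KI))))
  [8] SSI

Term B:
  start: I(ISI)
  [1] ISI
  [2] SI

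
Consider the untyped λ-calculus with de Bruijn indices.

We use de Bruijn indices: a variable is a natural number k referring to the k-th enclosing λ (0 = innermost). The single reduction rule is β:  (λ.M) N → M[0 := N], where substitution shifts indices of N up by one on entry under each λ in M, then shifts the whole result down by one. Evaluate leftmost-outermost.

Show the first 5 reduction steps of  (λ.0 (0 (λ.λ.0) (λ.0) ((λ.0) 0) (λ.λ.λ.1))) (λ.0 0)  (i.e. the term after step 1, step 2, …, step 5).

Answer: after 5 steps: (λ.0) ((λ.0) (λ.0 0)) (λ.λ.λ.1) ((λ.0 0) (λ.λ.0) (λ.0) ((λ.0) (λ.0 0)) (λ.λ.λ.1))

Reduction:
  start: (λ.0 (0 (λ.λ.0) (λ.0) ((λ.0) 0) (λ.λ.λ.1))) (λ.0 0)
  step 1: (λ.0 0) ((λ.0 0) (λ.λ.0) (λ.0) ((λ.0) (λ.0 0)) (λ.λ.λ.1))
  step 2: (λ.0 0) (λ.λ.0) (λ.0) ((λ.0) (λ.0 0)) (λ.λ.λ.1) ((λ.0 0) (λ.λ.0) (λ.0) ((λ.0) (λ.0 0)) (λ.λ.λ.1))
  step 3: (λ.λ.0) (λ.λ.0) (λ.0) ((λ.0) (λ.0 0)) (λ.λ.λ.1) ((λ.0 0) (λ.λ.0) (λ.0) ((λ.0) (λ.0 0)) (λ.λ.λ.1))
  step 4: (λ.0) (λ.0) ((λ.0) (λ.0 0)) (λ.λ.λ.1) ((λ.0 0) (λ.λ.0) (λ.0) ((λ.0) (λ.0 0)) (λ.λ.λ.1))
  step 5: (λ.0) ((λ.0) (λ.0 0)) (λ.λ.λ.1) ((λ.0 0) (λ.λ.0) (λ.0) ((λ.0) (λ.0 0)) (λ.λ.λ.1))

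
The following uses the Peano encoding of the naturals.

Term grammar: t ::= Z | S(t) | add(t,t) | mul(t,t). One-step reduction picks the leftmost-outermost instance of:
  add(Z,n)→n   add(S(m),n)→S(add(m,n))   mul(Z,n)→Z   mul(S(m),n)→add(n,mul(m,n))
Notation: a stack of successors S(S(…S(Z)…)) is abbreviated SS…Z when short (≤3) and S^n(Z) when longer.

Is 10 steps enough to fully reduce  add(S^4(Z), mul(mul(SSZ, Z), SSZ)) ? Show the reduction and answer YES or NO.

Answer: NO — after 10 steps the term is S(S(S(S(mul(Z, SSZ))))), not yet normal

Reduction:
  start: add(S^4(Z), mul(mul(SSZ, Z), SSZ))
  step 1: S(add(SSSZ, mul(mul(SSZ, Z), SSZ)))
  step 2: S(S(add(SSZ, mul(mul(SSZ, Z), SSZ))))
  step 3: S(S(S(add(SZ, mul(mul(SSZ, Z), SSZ)))))
  step 4: S(S(S(S(add(Z, mul(mul(SSZ, Z), SSZ))))))
  step 5: S(S(S(S(mul(mul(SSZ, Z), SSZ)))))
  step 6: S(S(S(S(mul(add(Z, mul(SZ, Z)), SSZ)))))
  step 7: S(S(S(S(mul(mul(SZ, Z), SSZ)))))
  step 8: S(S(S(S(mul(add(Z, mul(Z, Z)), SSZ)))))
  step 9: S(S(S(S(mul(mul(Z, Z), SSZ)))))
  step 10: S(S(S(S(mul(Z, SSZ)))))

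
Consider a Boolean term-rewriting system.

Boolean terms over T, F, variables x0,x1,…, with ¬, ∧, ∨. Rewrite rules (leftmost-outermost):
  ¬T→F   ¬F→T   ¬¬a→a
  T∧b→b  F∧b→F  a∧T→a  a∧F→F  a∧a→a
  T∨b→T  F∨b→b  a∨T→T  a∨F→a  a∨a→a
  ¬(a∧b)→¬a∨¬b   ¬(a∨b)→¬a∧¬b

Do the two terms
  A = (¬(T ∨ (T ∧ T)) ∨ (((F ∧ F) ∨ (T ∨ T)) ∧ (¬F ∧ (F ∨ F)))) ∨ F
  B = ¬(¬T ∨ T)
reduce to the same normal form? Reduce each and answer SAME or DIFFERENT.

Answer: SAME — A ⇓ F, B ⇓ F

Derivation:
Term A:
  start: (¬(T ∨ (T ∧ T)) ∨ (((F ∧ F) ∨ (T ∨ T)) ∧ (¬F ∧ (F ∨ F)))) ∨ F
  step 1: ¬(T ∨ (T ∧ T)) ∨ (((F ∧ F) ∨ (T ∨ T)) ∧ (¬F ∧ (F ∨ F)))
  step 2: (¬T ∧ ¬(T ∧ T)) ∨ (((F ∧ F) ∨ (T ∨ T)) ∧ (¬F ∧ (F ∨ F)))
  step 3: (F ∧ ¬(T ∧ T)) ∨ (((F ∧ F) ∨ (T ∨ T)) ∧ (¬F ∧ (F ∨ F)))
  step 4: F ∨ (((F ∧ F) ∨ (T ∨ T)) ∧ (¬F ∧ (F ∨ F)))
  step 5: ((F ∧ F) ∨ (T ∨ T)) ∧ (¬F ∧ (F ∨ F))
  step 6: (F ∨ (T ∨ T)) ∧ (¬F ∧ (F ∨ F))
  step 7: (T ∨ T) ∧ (¬F ∧ (F ∨ F))
  step 8: T ∧ (¬F ∧ (F ∨ F))
  step 9: ¬F ∧ (F ∨ F)
  step 10: T ∧ (F ∨ F)
  step 11: F ∨ F
  step 12: F

Term B:
  start: ¬(¬T ∨ T)
  step 1: ¬¬T ∧ ¬T
  step 2: T ∧ ¬T
  step 3: ¬T
  step 4: F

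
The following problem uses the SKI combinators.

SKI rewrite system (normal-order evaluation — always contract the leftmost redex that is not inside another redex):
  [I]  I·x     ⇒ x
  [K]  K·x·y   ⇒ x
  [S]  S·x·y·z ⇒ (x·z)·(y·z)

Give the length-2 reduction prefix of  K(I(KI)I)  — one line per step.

  start: K(I(KI)I)
  →1  K(KII)
  →2  KI

Answer: after 2 steps: KI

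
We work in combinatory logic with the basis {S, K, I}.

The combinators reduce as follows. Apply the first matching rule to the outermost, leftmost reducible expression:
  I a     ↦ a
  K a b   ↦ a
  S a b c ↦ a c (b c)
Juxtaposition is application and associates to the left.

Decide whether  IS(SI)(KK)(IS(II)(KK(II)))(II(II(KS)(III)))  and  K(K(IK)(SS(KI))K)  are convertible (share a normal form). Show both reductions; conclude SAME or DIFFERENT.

Term A:
  start: IS(SI)(KK)(IS(II)(KK(II)))(II(II(KS)(III)))
  →1  S(SI)(KK)(IS(II)(KK(II)))(II(II(KS)(III)))
  →2  SI(IS(II)(KK(II)))(KK(IS(II)(KK(II))))(II(II(KS)(III)))
  →3  I(KK(IS(II)(KK(II))))(IS(II)(KK(II))(KK(IS(II)(KK(II)))))(II(II(KS)(III)))
  →4  KK(IS(II)(KK(II)))(IS(II)(KK(II))(KK(IS(II)(KK(II)))))(II(II(KS)(III)))
  →5  K(IS(II)(KK(II))(KK(IS(II)(KK(II)))))(II(II(KS)(III)))
  →6  IS(II)(KK(II))(KK(IS(II)(KK(II))))
  →7  S(II)(KK(II))(KK(IS(II)(KK(II))))
  →8  II(KK(IS(II)(KK(II))))(KK(II)(KK(IS(II)(KK(II)))))
  →9  I(KK(IS(II)(KK(II))))(KK(II)(KK(IS(II)(KK(II)))))
  →10  KK(IS(II)(KK(II)))(KK(II)(KK(IS(II)(KK(II)))))
  →11  K(KK(II)(KK(IS(II)(KK(II)))))
  →12  K(K(KK(IS(II)(KK(II)))))
  →13  K(KK)

Term B:
  start: K(K(IK)(SS(KI))K)
  →1  K(IKK)
  →2  K(KK)

Answer: SAME — A ⇓ K(KK), B ⇓ K(KK)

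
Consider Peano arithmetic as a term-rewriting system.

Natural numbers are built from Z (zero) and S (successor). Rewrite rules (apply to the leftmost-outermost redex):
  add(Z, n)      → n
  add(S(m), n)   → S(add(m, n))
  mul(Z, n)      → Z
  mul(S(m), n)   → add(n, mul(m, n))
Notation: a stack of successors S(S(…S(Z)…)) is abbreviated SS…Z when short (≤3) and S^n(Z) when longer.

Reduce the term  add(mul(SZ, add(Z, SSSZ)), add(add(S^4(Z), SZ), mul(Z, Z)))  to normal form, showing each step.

Answer: normal form = S^8(Z)  (in 23 steps)

Derivation:
  start: add(mul(SZ, add(Z, SSSZ)), add(add(S^4(Z), SZ), mul(Z, Z)))
  step 1: add(add(add(Z, SSSZ), mul(Z, add(Z, SSSZ))), add(add(S^4(Z), SZ), mul(Z, Z)))
  step 2: add(add(SSSZ, mul(Z, add(Z, SSSZ))), add(add(S^4(Z), SZ), mul(Z, Z)))
  step 3: add(S(add(SSZ, mul(Z, add(Z, SSSZ)))), add(add(S^4(Z), SZ), mul(Z, Z)))
  step 4: S(add(add(SSZ, mul(Z, add(Z, SSSZ))), add(add(S^4(Z), SZ), mul(Z, Z))))
  step 5: S(add(S(add(SZ, mul(Z, add(Z, SSSZ)))), add(add(S^4(Z), SZ), mul(Z, Z))))
  step 6: S(S(add(add(SZ, mul(Z, add(Z, SSSZ))), add(add(S^4(Z), SZ), mul(Z, Z)))))
  step 7: S(S(add(S(add(Z, mul(Z, add(Z, SSSZ)))), add(add(S^4(Z), SZ), mul(Z, Z)))))
  step 8: S(S(S(add(add(Z, mul(Z, add(Z, SSSZ))), add(add(S^4(Z), SZ), mul(Z, Z))))))
  step 9: S(S(S(add(mul(Z, add(Z, SSSZ)), add(add(S^4(Z), SZ), mul(Z, Z))))))
  step 10: S(S(S(add(Z, add(add(S^4(Z), SZ), mul(Z, Z))))))
  step 11: S(S(S(add(add(S^4(Z), SZ), mul(Z, Z)))))
  step 12: S(S(S(add(S(add(SSSZ, SZ)), mul(Z, Z)))))
  step 13: S(S(S(S(add(add(SSSZ, SZ), mul(Z, Z))))))
  step 14: S(S(S(S(add(S(add(SSZ, SZ)), mul(Z, Z))))))
  step 15: S(S(S(S(S(add(add(SSZ, SZ), mul(Z, Z)))))))
  step 16: S(S(S(S(S(add(S(add(SZ, SZ)), mul(Z, Z)))))))
  step 17: S(S(S(S(S(S(add(add(SZ, SZ), mul(Z, Z))))))))
  step 18: S(S(S(S(S(S(add(S(add(Z, SZ)), mul(Z, Z))))))))
  step 19: S(S(S(S(S(S(S(add(add(Z, SZ), mul(Z, Z)))))))))
  step 20: S(S(S(S(S(S(S(add(SZ, mul(Z, Z)))))))))
  step 21: S(S(S(S(S(S(S(S(add(Z, mul(Z, Z))))))))))
  step 22: S(S(S(S(S(S(S(S(mul(Z, Z)))))))))
  step 23: S^8(Z)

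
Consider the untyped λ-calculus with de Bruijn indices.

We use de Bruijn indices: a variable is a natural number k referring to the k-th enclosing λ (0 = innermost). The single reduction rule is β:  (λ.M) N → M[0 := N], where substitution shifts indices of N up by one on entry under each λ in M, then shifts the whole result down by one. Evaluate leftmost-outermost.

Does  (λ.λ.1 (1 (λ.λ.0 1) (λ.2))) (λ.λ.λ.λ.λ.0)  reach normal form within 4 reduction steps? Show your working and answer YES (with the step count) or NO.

  start: (λ.λ.1 (1 (λ.λ.0 1) (λ.2))) (λ.λ.λ.λ.λ.0)
  [1] λ.(λ.λ.λ.λ.λ.0) ((λ.λ.λ.λ.λ.0) (λ.λ.0 1) (λ.λ.λ.λ.λ.λ.0))
  [2] λ.λ.λ.λ.λ.0

Answer: YES — reaches normal form λ.λ.λ.λ.λ.0 in 2 ≤ 4 steps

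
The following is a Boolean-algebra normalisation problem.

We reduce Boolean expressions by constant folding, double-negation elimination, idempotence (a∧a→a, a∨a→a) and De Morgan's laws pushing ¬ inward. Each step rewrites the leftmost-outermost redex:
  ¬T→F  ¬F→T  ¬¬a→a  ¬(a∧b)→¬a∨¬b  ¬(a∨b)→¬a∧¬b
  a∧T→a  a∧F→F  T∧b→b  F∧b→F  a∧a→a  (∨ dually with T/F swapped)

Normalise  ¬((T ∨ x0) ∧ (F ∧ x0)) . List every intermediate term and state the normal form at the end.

Answer: normal form = T  (in 8 steps)

Derivation:
  start: ¬((T ∨ x0) ∧ (F ∧ x0))
  →1  ¬(T ∨ x0) ∨ ¬(F ∧ x0)
  →2  (¬T ∧ ¬x0) ∨ ¬(F ∧ x0)
  →3  (F ∧ ¬x0) ∨ ¬(F ∧ x0)
  →4  F ∨ ¬(F ∧ x0)
  →5  ¬(F ∧ x0)
  →6  ¬F ∨ ¬x0
  →7  T ∨ ¬x0
  →8  T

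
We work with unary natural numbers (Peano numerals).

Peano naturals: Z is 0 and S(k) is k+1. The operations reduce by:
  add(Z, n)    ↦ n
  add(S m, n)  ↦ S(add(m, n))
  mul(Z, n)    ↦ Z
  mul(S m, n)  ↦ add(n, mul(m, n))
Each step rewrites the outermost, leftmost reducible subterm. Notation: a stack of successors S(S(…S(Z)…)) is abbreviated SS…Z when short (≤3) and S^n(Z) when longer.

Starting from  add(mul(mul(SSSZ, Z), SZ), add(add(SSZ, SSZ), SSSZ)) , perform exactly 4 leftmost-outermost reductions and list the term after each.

  start: add(mul(mul(SSSZ, Z), SZ), add(add(SSZ, SSZ), SSSZ))
  [1] add(mul(add(Z, mul(SSZ, Z)), SZ), add(add(SSZ, SSZ), SSSZ))
  [2] add(mul(mul(SSZ, Z), SZ), add(add(SSZ, SSZ), SSSZ))
  [3] add(mul(add(Z, mul(SZ, Z)), SZ), add(add(SSZ, SSZ), SSSZ))
  [4] add(mul(mul(SZ, Z), SZ), add(add(SSZ, SSZ), SSSZ))

Answer: after 4 steps: add(mul(mul(SZ, Z), SZ), add(add(SSZ, SSZ), SSSZ))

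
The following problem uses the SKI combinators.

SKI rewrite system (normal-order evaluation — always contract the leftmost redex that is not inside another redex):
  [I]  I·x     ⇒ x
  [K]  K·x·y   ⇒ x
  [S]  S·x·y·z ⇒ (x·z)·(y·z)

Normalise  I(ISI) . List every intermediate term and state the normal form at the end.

  start: I(ISI)
  step 1: ISI
  step 2: SI

Answer: normal form = SI  (in 2 steps)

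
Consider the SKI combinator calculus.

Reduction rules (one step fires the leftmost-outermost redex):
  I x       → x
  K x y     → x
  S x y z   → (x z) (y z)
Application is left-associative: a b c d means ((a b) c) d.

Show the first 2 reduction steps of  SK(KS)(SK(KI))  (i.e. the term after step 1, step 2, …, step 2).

Answer: after 2 steps: SK(KI)

Reduction:
  start: SK(KS)(SK(KI))
  step 1: K(SK(KI))(KS(SK(KI)))
  step 2: SK(KI)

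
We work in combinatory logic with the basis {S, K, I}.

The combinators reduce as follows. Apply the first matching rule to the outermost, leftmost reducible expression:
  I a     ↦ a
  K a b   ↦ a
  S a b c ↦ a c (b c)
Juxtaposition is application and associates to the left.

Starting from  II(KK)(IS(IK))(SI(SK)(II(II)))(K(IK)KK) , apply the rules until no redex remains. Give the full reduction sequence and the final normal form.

  start: II(KK)(IS(IK))(SI(SK)(II(II)))(K(IK)KK)
  step 1: I(KK)(IS(IK))(SI(SK)(II(II)))(K(IK)KK)
  step 2: KK(IS(IK))(SI(SK)(II(II)))(K(IK)KK)
  step 3: K(SI(SK)(II(II)))(K(IK)KK)
  step 4: SI(SK)(II(II))
  step 5: I(II(II))(SK(II(II)))
  step 6: II(II)(SK(II(II)))
  step 7: I(II)(SK(II(II)))
  step 8: II(SK(II(II)))
  step 9: I(SK(II(II)))
  step 10: SK(II(II))
  step 11: SK(I(II))
  step 12: SK(II)
  step 13: SKI

Answer: normal form = SKI  (in 13 steps)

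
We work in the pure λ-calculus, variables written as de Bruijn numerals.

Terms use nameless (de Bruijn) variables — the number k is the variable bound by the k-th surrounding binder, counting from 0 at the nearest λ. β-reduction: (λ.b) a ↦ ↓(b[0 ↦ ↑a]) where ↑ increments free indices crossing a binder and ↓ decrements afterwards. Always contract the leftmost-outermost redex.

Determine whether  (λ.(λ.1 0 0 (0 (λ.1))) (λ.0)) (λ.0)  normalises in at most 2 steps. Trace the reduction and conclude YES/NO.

Answer: NO — after 2 steps the term is (λ.0) (λ.0) (λ.0) ((λ.0) (λ.λ.0)), not yet normal

Working:
  start: (λ.(λ.1 0 0 (0 (λ.1))) (λ.0)) (λ.0)
  [1] (λ.(λ.0) 0 0 (0 (λ.1))) (λ.0)
  [2] (λ.0) (λ.0) (λ.0) ((λ.0) (λ.λ.0))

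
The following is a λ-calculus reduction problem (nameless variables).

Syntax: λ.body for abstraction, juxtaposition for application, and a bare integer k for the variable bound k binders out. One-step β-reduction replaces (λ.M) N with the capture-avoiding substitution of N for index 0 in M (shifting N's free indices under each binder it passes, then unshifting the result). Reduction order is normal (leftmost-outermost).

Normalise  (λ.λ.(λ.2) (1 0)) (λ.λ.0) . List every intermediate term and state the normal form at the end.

Answer: normal form = λ.λ.λ.0  (in 2 steps)

Derivation:
  start: (λ.λ.(λ.2) (1 0)) (λ.λ.0)
  step 1: λ.(λ.λ.λ.0) ((λ.λ.0) 0)
  step 2: λ.λ.λ.0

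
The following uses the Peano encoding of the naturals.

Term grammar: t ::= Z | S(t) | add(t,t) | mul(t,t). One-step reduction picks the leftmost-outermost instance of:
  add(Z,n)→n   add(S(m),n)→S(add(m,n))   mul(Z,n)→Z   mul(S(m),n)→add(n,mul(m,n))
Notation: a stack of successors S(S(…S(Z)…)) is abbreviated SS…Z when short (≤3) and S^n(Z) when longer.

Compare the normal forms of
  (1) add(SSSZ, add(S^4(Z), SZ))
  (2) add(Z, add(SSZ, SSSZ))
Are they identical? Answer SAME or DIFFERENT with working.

Answer: DIFFERENT — A ⇓ S^8(Z), B ⇓ S^5(Z)

Working:
Term A:
  start: add(SSSZ, add(S^4(Z), SZ))
  step 1: S(add(SSZ, add(S^4(Z), SZ)))
  step 2: S(S(add(SZ, add(S^4(Z), SZ))))
  step 3: S(S(S(add(Z, add(S^4(Z), SZ)))))
  step 4: S(S(S(add(S^4(Z), SZ))))
  step 5: S(S(S(S(add(SSSZ, SZ)))))
  step 6: S(S(S(S(S(add(SSZ, SZ))))))
  step 7: S(S(S(S(S(S(add(SZ, SZ)))))))
  step 8: S(S(S(S(S(S(S(add(Z, SZ))))))))
  step 9: S^8(Z)

Term B:
  start: add(Z, add(SSZ, SSSZ))
  step 1: add(SSZ, SSSZ)
  step 2: S(add(SZ, SSSZ))
  step 3: S(S(add(Z, SSSZ)))
  step 4: S^5(Z)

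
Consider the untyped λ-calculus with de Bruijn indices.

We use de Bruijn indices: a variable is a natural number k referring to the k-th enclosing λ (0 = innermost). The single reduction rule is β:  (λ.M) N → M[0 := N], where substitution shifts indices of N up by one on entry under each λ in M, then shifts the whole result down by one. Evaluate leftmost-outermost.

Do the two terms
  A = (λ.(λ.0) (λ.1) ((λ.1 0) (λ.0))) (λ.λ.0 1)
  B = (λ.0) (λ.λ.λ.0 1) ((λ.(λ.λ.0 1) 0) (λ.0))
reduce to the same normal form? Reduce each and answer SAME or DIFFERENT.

Term A:
  start: (λ.(λ.0) (λ.1) ((λ.1 0) (λ.0))) (λ.λ.0 1)
  step 1: (λ.0) (λ.λ.λ.0 1) ((λ.(λ.λ.0 1) 0) (λ.0))
  step 2: (λ.λ.λ.0 1) ((λ.(λ.λ.0 1) 0) (λ.0))
  step 3: λ.λ.0 1

Term B:
  start: (λ.0) (λ.λ.λ.0 1) ((λ.(λ.λ.0 1) 0) (λ.0))
  step 1: (λ.λ.λ.0 1) ((λ.(λ.λ.0 1) 0) (λ.0))
  step 2: λ.λ.0 1

Answer: SAME — A ⇓ λ.λ.0 1, B ⇓ λ.λ.0 1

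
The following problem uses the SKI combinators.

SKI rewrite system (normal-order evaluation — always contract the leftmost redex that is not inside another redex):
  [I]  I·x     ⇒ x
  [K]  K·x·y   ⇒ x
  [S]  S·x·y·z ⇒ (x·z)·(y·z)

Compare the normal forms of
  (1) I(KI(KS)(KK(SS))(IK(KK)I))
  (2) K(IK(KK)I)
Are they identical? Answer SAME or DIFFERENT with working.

Answer: SAME — A ⇓ K(KK), B ⇓ K(KK)

Reduction:
Term A:
  start: I(KI(KS)(KK(SS))(IK(KK)I))
  →1  KI(KS)(KK(SS))(IK(KK)I)
  →2  I(KK(SS))(IK(KK)I)
  →3  KK(SS)(IK(KK)I)
  →4  K(IK(KK)I)
  →5  K(K(KK)I)
  →6  K(KK)

Term B:
  start: K(IK(KK)I)
  →1  K(K(KK)I)
  →2  K(KK)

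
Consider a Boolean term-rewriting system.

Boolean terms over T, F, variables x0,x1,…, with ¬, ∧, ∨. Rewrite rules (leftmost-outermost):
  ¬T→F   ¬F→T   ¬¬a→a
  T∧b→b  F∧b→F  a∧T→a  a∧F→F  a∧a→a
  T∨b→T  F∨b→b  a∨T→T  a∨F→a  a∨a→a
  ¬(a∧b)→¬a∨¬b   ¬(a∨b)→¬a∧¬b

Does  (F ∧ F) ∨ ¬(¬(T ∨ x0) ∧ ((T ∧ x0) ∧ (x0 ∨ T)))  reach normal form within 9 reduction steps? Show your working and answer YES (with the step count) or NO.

Answer: YES — reaches normal form T in 6 ≤ 9 steps

Working:
  start: (F ∧ F) ∨ ¬(¬(T ∨ x0) ∧ ((T ∧ x0) ∧ (x0 ∨ T)))
  step 1: F ∨ ¬(¬(T ∨ x0) ∧ ((T ∧ x0) ∧ (x0 ∨ T)))
  step 2: ¬(¬(T ∨ x0) ∧ ((T ∧ x0) ∧ (x0 ∨ T)))
  step 3: ¬¬(T ∨ x0) ∨ ¬((T ∧ x0) ∧ (x0 ∨ T))
  step 4: (T ∨ x0) ∨ ¬((T ∧ x0) ∧ (x0 ∨ T))
  step 5: T ∨ ¬((T ∧ x0) ∧ (x0 ∨ T))
  step 6: T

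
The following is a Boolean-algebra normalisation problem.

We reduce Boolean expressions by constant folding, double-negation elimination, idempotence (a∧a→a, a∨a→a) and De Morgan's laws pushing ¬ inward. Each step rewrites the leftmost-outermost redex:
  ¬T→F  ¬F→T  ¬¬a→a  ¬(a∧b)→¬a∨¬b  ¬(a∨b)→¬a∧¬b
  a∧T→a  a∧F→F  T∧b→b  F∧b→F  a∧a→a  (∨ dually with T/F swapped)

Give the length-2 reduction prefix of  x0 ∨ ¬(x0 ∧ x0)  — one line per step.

  start: x0 ∨ ¬(x0 ∧ x0)
  [1] x0 ∨ (¬x0 ∨ ¬x0)
  [2] x0 ∨ ¬x0

Answer: after 2 steps: x0 ∨ ¬x0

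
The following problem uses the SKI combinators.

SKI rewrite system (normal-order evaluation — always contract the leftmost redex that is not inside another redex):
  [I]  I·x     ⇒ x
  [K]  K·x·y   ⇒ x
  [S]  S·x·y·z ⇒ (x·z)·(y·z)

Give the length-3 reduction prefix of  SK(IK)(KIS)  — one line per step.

Answer: after 3 steps: I

Derivation:
  start: SK(IK)(KIS)
  step 1: K(KIS)(IK(KIS))
  step 2: KIS
  step 3: I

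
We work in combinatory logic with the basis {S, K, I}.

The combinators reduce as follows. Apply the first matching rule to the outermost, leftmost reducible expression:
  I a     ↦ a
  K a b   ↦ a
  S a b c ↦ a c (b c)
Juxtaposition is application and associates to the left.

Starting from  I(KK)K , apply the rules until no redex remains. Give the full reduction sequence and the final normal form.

  start: I(KK)K
  [1] KKK
  [2] K

Answer: normal form = K  (in 2 steps)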